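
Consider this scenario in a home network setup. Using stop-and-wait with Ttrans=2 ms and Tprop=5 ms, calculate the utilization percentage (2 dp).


Given: Ttrans = 2 ms, Tprop = 5 ms
RTT = 2 * Tprop = 2 * 5 = 10 ms
U = Ttrans / (Ttrans + RTT)
U = 2 / (2 + 10)
U = 2 / 12 = 0.166667
U% = 16.67%

16.67


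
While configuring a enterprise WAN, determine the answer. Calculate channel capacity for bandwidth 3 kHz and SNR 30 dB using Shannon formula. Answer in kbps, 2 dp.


Given: B = 3 kHz, SNR = 30 dB
SNR linear = 10^(30/10) = 1000
1 + SNR = 1001
log2(1001) = 9.9672262588
C = 3 * 1000 * 9.9672262588 = 29901.6788 bps
C = 29.901679 kbps -> 29.90 kbps (2 dp)

29.90


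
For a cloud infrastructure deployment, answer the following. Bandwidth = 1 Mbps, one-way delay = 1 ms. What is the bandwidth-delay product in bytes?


Given: bandwidth = 1 Mbps, delay = 1 ms
BDP in bits = 1 * 10^6 * 1 / 1000
BDP in bits = 1000
BDP in bytes = 1000 / 8 = 125

125


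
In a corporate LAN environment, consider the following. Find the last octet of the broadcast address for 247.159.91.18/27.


Given: IP = 247.159.91.18, prefix = /27
Host bits = 32 - 27 = 5
Network last octet = 18 AND mask = 0
Host part size = 2^5 - 1 = 31
Broadcast last octet = 0 OR 31 = 31

31


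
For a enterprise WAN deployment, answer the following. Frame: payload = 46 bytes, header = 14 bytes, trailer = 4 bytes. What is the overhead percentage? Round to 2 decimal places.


Given: payload = 46 B, header = 14 B, trailer = 4 B
Overhead bytes = header + trailer = 14 + 4 = 18
Total frame = payload + overhead = 46 + 18 = 64
Overhead % = 18 / 64 * 100 = 28.1250% -> 28.13% (2 dp)

28.13


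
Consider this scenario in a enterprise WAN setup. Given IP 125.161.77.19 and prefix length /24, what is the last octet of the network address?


Given: IP = 125.161.77.19, prefix = /24
Subnet mask = 255.255.255.0
Last octet of IP: 19
Last octet of mask: 0
Network last octet = 19 AND 0 = 0

0


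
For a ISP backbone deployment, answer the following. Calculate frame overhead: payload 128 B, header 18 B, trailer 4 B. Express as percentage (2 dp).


Given: payload = 128 B, header = 18 B, trailer = 4 B
Overhead bytes = header + trailer = 18 + 4 = 22
Total frame = payload + overhead = 128 + 22 = 150
Overhead % = 22 / 150 * 100 = 14.6667% -> 14.67% (2 dp)

14.67


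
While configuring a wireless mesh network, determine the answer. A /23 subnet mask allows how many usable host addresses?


Given: subnet mask /23
Host bits = 32 - 23 = 9
Total addresses = 2^9 = 512
Usable hosts = 512 - 2 (network + broadcast) = 510

510


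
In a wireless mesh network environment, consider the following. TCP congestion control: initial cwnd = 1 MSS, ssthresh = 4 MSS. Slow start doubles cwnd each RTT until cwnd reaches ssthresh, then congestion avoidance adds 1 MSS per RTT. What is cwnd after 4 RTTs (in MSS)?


RTT 0: cwnd = 1 MSS (initial)
RTT 1: cwnd = 2 MSS (slow start, doubled)
RTT 2: cwnd = 4 MSS (slow start, doubled)
RTT 3: cwnd = 5 MSS (congestion avoidance, +1)
RTT 4: cwnd = 6 MSS (congestion avoidance, +1)

6


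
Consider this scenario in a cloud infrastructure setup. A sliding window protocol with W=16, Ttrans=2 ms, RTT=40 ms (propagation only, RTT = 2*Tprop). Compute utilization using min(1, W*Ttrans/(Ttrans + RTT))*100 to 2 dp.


Given: W = 16, Ttrans = 2 ms, RTT = 40 ms (= 2 * Tprop, Tprop = 20 ms)
Cycle time = Ttrans + RTT = 2 + 40 = 42 ms (first packet sent until its ACK returns)
W * Ttrans = 16 * 2 = 32 ms of sending per cycle
W * Ttrans / (Ttrans + RTT) = 32 / 42 = 0.761905
U = min(1, 0.761905) = 0.761905
U% = 76.19%

76.19


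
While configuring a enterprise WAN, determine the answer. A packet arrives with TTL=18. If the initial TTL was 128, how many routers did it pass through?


Given: initial TTL = 128, received TTL = 18
Hops = initial TTL - received TTL
Hops = 128 - 18 = 110

110


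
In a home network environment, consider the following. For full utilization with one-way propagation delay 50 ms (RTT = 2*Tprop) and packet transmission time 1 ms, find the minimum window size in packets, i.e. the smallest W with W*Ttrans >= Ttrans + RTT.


Given: Ttrans = 1 ms, RTT = 100 ms (= 2 * Tprop, Tprop = 50 ms)
Time until first ACK returns = Ttrans + RTT = 1 + 100 = 101 ms
Need W * Ttrans >= Ttrans + RTT  ->  W >= (Ttrans + RTT) / Ttrans
(Ttrans + RTT) / Ttrans = 101 / 1 = 101
W_min = ceil(101) = 101

101


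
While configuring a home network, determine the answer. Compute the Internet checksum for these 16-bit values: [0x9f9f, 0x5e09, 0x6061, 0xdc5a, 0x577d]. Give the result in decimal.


Given words: [0x9f9f, 0x5e09, 0x6061, 0xdc5a, 0x577d]
Step 1: Sum all words
Raw sum = 40863 + 24073 + 24673 + 56410 + 22397 = 168416
Step 2: Fold carry: (37344 + 2) = 37346
One's complement = ~37346 & 0xFFFF = 28189

28189


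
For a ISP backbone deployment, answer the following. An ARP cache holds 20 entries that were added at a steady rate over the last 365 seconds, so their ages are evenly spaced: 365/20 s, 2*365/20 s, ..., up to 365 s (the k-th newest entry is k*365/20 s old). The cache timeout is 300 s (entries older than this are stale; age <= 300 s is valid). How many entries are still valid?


Ages are k * 365/20 s for k = 1..20 (spacing = 18.2500 s).
Entry k is valid iff k * 365/20 <= 300 iff k <= 20 * 300 / 365 = 16.4384
n_valid = floor(16.4384) = 16
(n_stale = 20 - 16 = 4)

16


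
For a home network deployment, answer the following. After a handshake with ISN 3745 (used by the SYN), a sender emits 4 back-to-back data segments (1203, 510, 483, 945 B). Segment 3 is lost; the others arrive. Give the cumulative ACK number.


SYN uses sequence number 3745; first data byte = ISN + 1 = 3746.
Segment 1: SEQ = 3746, len = 1203 B, covers [3746, 4948]
Segment 2: SEQ = 4949, len = 510 B, covers [4949, 5458]
Segment 3: SEQ = 5459, len = 483 B, covers [5459, 5941] [LOST]
Segment 4: SEQ = 5942, len = 945 B, covers [5942, 6886]
In-order data received: bytes [3746, 5458] (segments 1..2).
Segment 3 missing -> gap begins at byte 5459; later segments buffered out of order.
Cumulative ACK = next expected in-order byte = 3746 + 1203 + 510 = 5459

5459


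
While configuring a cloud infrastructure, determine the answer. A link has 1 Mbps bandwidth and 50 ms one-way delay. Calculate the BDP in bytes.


Given: bandwidth = 1 Mbps, delay = 50 ms
BDP in bits = 1 * 10^6 * 50 / 1000
BDP in bits = 50000
BDP in bytes = 50000 / 8 = 6250

6250


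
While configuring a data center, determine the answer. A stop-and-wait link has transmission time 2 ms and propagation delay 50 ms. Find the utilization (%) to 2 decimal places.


Given: Ttrans = 2 ms, Tprop = 50 ms
RTT = 2 * Tprop = 2 * 50 = 100 ms
U = Ttrans / (Ttrans + RTT)
U = 2 / (2 + 100)
U = 2 / 102 = 0.019608
U% = 1.96%

1.96


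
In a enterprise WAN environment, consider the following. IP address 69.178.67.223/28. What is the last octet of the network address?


Given: IP = 69.178.67.223, prefix = /28
Subnet mask = 255.255.255.240
Last octet of IP: 223
Last octet of mask: 240
Network last octet = 223 AND 240 = 208

208


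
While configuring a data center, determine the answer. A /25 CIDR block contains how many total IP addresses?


Given: CIDR prefix /25
Host bits = 32 - 25 = 7
Total addresses = 2^7 = 128

128


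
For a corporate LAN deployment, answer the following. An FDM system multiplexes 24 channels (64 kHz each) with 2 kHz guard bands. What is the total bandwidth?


Given: 24 channels, 64 kHz each, guard = 2 kHz
Channel bandwidth = 24 * 64 = 1536 kHz
Guard bands = 23 gaps * 2 kHz = 46 kHz
Total = 1536 + 46 = 1582 kHz

1582


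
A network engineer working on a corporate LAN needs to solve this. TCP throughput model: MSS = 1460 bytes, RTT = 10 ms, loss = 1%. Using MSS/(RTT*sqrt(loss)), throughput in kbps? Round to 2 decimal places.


Given: MSS = 1460 bytes, RTT = 10 ms, loss = 1%
RTT in seconds = 10 / 1000 = 0.01
Loss rate = 1% = 0.01
sqrt(loss) = sqrt(0.01) = 0.1
Throughput (bytes/s) = 1460 / (0.01 * 0.1) = 1460000.0000
Throughput (kbps) = 1460000.0000 * 8 / 1000 = 11680.000000 -> 11680.00 kbps (2 dp)

11680.00


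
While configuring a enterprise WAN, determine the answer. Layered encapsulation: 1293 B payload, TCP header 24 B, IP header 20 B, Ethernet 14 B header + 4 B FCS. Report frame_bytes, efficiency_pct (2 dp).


TCP segment = 1293 + 24 = 1317 B
IP packet = 1317 + 20 = 1337 B
Ethernet frame = 1337 + 14 + 4 = 1355 B
Efficiency = app / frame = 1293 / 1355 = 0.954244 = 95.4244% -> 95.42% (2 dp)

1355, 95.42


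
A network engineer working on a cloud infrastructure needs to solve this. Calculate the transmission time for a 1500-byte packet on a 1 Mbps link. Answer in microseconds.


Given: packet = 1500 bytes, bandwidth = 1 Mbps
Packet in bits = 1500 * 8 = 12000 bits
Bandwidth = 1 * 10^6 = 1000000 bps
Time = 12000 / 1000000 seconds
Time in us = 12000 * 10^6 / 1000000 = 12000

12000


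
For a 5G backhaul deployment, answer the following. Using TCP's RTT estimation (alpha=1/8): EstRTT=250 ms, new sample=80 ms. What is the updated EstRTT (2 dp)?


Given: EstRTT = 250 ms, SampleRTT = 80 ms, alpha = 1/8
New EstRTT = (1 - alpha) * EstRTT + alpha * SampleRTT
(7/8) * 250 = 218.75
(1/8) * 80 = 10
New EstRTT = 218.75 + 10 = 228.75 ms -> 228.75 ms (2 dp)

228.75


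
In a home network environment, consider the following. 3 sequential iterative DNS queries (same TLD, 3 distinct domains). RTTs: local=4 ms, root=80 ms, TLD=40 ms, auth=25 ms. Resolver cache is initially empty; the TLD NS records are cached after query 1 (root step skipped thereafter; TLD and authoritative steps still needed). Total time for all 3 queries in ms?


Lookup 1 (cold cache): local + root + TLD + auth = 4 + 80 + 40 + 25 = 149 ms
Lookups 2..3 (TLD NS cached -> skip root; new domain -> still ask TLD and auth): local + TLD + auth = 4 + 40 + 25 = 69 ms each
Remaining 2 lookups: 2 * 69 = 138 ms
Total = 149 + 138 = 287 ms

287


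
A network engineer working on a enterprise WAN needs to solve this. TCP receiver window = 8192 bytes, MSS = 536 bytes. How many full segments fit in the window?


Given: RWND = 8192 bytes, MSS = 536 bytes
Full segments = floor(RWND / MSS)
Full segments = floor(8192 / 536)
Full segments = floor(15.2836) = 15

15


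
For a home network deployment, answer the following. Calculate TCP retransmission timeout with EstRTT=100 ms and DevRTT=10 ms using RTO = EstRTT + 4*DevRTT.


Given: EstRTT = 100 ms, DevRTT = 10 ms
Timeout = EstRTT + 4 * DevRTT
4 * DevRTT = 4 * 10 = 40
Timeout = 100 + 40 = 140 ms

140


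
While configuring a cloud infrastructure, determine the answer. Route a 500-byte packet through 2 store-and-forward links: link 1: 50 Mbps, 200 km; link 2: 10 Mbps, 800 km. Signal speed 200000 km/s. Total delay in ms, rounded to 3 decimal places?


Packet = 500 bytes = 4000 bits. Store-and-forward: sum (t_trans + t_prop) per link.
Link 1: t_trans = 4000/(50*10^6) s = 0.0800 ms; t_prop = 200/200000 s = 1.0000 ms; subtotal = 1.0800 ms
Link 2: t_trans = 4000/(10*10^6) s = 0.4000 ms; t_prop = 800/200000 s = 4.0000 ms; subtotal = 4.4000 ms
End-to-end = 1.0800 + 4.4000 = 5.4800 ms -> 5.480 ms (3 dp)

5.480


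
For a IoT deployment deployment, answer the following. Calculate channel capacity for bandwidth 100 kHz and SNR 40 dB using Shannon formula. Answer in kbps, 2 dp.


Given: B = 100 kHz, SNR = 40 dB
SNR linear = 10^(40/10) = 10000
1 + SNR = 10001
log2(10001) = 13.2878566418
C = 100 * 1000 * 13.2878566418 = 1328785.6642 bps
C = 1328.785664 kbps -> 1328.79 kbps (2 dp)

1328.79


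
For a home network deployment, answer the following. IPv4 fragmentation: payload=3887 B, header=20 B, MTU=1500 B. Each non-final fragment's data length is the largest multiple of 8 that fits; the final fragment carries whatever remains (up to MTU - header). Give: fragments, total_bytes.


Max data per non-final fragment = floor((MTU - header)/8)*8 = floor((1500 - 20)/8)*8 = floor(1480/8)*8 = 1480 B
Final fragment needs no 8-byte alignment: it can carry up to MTU - header = 1480 B
Non-final fragments needed = ceil((payload - 1480) / 1480) = ceil(2407/1480) = ceil(1.6264) = 2
Number of fragments = 2 + 1 = 3
Fragment sizes (data): 2 * 1480 B + 927 B (last, 927 <= 1480 OK)
Total bytes sent = payload + n_frags * header = 3887 + 3*20 = 3887 + 60 = 3947 B

3, 3947


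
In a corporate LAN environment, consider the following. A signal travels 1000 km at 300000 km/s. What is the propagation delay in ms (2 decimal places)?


Given: distance = 1000 km, speed = 300000 km/s
Delay = distance / speed = 1000 / 300000 seconds
Delay in ms = 1000 * 1000 / 300000
Delay = 3.3333 ms
Rounded to 2 dp = 3.33 ms

3.33


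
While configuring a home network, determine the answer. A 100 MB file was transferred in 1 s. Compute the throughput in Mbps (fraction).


Given: file = 100 MB, time = 1 s
File in Mb = 100 * 8 = 800 Mb
Throughput = 800 / 1 Mbps
Throughput = 800 Mbps

800


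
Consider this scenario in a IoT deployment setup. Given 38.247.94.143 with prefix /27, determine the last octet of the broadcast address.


Given: IP = 38.247.94.143, prefix = /27
Host bits = 32 - 27 = 5
Network last octet = 143 AND mask = 128
Host part size = 2^5 - 1 = 31
Broadcast last octet = 128 OR 31 = 159

159


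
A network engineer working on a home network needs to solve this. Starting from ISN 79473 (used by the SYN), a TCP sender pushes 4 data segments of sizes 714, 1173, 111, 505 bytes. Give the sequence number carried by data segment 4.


The SYN occupies sequence number ISN = 79473, so the first data byte is ISN + 1 = 79474.
SEQ of data segment i = (ISN + 1) + sum of payload sizes of segments 1..i-1.
Segment 1: SEQ = 79474, payload = 714 bytes
Segment 2: SEQ = 80188, payload = 1173 bytes
Segment 3: SEQ = 81361, payload = 111 bytes
Segment 4: SEQ = 81472, payload = 505 bytes
SEQ of segment 4 = 79474 + 714 + 1173 + 111 = 81472

81472


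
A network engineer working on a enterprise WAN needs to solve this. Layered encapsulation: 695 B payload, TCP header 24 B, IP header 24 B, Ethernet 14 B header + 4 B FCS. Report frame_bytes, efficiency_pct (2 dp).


TCP segment = 695 + 24 = 719 B
IP packet = 719 + 24 = 743 B
Ethernet frame = 743 + 14 + 4 = 761 B
Efficiency = app / frame = 695 / 761 = 0.913272 = 91.3272% -> 91.33% (2 dp)

761, 91.33


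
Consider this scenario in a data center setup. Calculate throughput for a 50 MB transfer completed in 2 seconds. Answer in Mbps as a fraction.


Given: file = 50 MB, time = 2 s
File in Mb = 50 * 8 = 400 Mb
Throughput = 400 / 2 Mbps
Throughput = 200 Mbps

200


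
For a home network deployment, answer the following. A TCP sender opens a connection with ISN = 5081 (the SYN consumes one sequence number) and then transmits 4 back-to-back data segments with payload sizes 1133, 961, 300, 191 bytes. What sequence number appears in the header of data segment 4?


The SYN occupies sequence number ISN = 5081, so the first data byte is ISN + 1 = 5082.
SEQ of data segment i = (ISN + 1) + sum of payload sizes of segments 1..i-1.
Segment 1: SEQ = 5082, payload = 1133 bytes
Segment 2: SEQ = 6215, payload = 961 bytes
Segment 3: SEQ = 7176, payload = 300 bytes
Segment 4: SEQ = 7476, payload = 191 bytes
SEQ of segment 4 = 5082 + 1133 + 961 + 300 = 7476

7476


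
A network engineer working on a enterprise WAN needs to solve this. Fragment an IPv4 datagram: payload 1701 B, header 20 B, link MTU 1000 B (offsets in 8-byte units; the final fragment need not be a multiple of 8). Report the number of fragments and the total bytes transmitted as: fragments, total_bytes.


Max data per non-final fragment = floor((MTU - header)/8)*8 = floor((1000 - 20)/8)*8 = floor(980/8)*8 = 976 B
Final fragment needs no 8-byte alignment: it can carry up to MTU - header = 980 B
Non-final fragments needed = ceil((payload - 980) / 976) = ceil(721/976) = ceil(0.7387) = 1
Number of fragments = 1 + 1 = 2
Fragment sizes (data): 1 * 976 B + 725 B (last, 725 <= 980 OK)
Total bytes sent = payload + n_frags * header = 1701 + 2*20 = 1701 + 40 = 1741 B

2, 1741


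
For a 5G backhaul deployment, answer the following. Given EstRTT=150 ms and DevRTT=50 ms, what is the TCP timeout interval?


Given: EstRTT = 150 ms, DevRTT = 50 ms
Timeout = EstRTT + 4 * DevRTT
4 * DevRTT = 4 * 50 = 200
Timeout = 150 + 200 = 350 ms

350


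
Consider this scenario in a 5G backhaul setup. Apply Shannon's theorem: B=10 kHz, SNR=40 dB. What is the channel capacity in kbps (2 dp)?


Given: B = 10 kHz, SNR = 40 dB
SNR linear = 10^(40/10) = 10000
1 + SNR = 10001
log2(10001) = 13.2878566418
C = 10 * 1000 * 13.2878566418 = 132878.5664 bps
C = 132.878566 kbps -> 132.88 kbps (2 dp)

132.88


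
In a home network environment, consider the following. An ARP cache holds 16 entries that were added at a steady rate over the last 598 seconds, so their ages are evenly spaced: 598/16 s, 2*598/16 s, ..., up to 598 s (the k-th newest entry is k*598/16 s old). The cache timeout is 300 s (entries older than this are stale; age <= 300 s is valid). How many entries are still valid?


Ages are k * 598/16 s for k = 1..16 (spacing = 37.3750 s).
Entry k is valid iff k * 598/16 <= 300 iff k <= 16 * 300 / 598 = 8.0268
n_valid = floor(8.0268) = 8
(n_stale = 16 - 8 = 8)

8


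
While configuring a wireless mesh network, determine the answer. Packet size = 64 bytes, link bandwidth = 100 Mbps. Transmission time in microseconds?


Given: packet = 64 bytes, bandwidth = 100 Mbps
Packet in bits = 64 * 8 = 512 bits
Bandwidth = 100 * 10^6 = 100000000 bps
Time = 512 / 100000000 seconds
Time in us = 512 * 10^6 / 100000000 = 5.12

5.12


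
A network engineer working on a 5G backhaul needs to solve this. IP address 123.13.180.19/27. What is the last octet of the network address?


Given: IP = 123.13.180.19, prefix = /27
Subnet mask = 255.255.255.224
Last octet of IP: 19
Last octet of mask: 224
Network last octet = 19 AND 224 = 0

0


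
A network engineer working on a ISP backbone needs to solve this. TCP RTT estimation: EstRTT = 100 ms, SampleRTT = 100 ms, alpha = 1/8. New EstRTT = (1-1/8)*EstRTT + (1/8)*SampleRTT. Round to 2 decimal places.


Given: EstRTT = 100 ms, SampleRTT = 100 ms, alpha = 1/8
New EstRTT = (1 - alpha) * EstRTT + alpha * SampleRTT
(7/8) * 100 = 87.5
(1/8) * 100 = 12.5
New EstRTT = 87.5 + 12.5 = 100 ms -> 100.00 ms (2 dp)

100.00


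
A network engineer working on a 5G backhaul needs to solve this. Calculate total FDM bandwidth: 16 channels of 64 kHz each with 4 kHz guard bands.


Given: 16 channels, 64 kHz each, guard = 4 kHz
Channel bandwidth = 16 * 64 = 1024 kHz
Guard bands = 15 gaps * 4 kHz = 60 kHz
Total = 1024 + 60 = 1084 kHz

1084


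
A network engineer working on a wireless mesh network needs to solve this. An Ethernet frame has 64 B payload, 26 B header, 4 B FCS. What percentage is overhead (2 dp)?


Given: payload = 64 B, header = 26 B, trailer = 4 B
Overhead bytes = header + trailer = 26 + 4 = 30
Total frame = payload + overhead = 64 + 30 = 94
Overhead % = 30 / 94 * 100 = 31.9149% -> 31.91% (2 dp)

31.91


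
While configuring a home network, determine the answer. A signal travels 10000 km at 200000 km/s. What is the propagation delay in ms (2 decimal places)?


Given: distance = 10000 km, speed = 200000 km/s
Delay = distance / speed = 10000 / 200000 seconds
Delay in ms = 10000 * 1000 / 200000
Delay = 50.0000 ms
Rounded to 2 dp = 50.00 ms

50.00


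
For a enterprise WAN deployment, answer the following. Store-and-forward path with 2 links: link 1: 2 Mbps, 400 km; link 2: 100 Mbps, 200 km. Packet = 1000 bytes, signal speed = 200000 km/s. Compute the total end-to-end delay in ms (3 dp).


Packet = 1000 bytes = 8000 bits. Store-and-forward: sum (t_trans + t_prop) per link.
Link 1: t_trans = 8000/(2*10^6) s = 4.0000 ms; t_prop = 400/200000 s = 2.0000 ms; subtotal = 6.0000 ms
Link 2: t_trans = 8000/(100*10^6) s = 0.0800 ms; t_prop = 200/200000 s = 1.0000 ms; subtotal = 1.0800 ms
End-to-end = 6.0000 + 1.0800 = 7.0800 ms -> 7.080 ms (3 dp)

7.080


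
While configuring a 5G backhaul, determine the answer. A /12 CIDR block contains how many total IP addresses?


Given: CIDR prefix /12
Host bits = 32 - 12 = 20
Total addresses = 2^20 = 1048576

1048576


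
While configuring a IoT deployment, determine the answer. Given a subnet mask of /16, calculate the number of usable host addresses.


Given: subnet mask /16
Host bits = 32 - 16 = 16
Total addresses = 2^16 = 65536
Usable hosts = 65536 - 2 (network + broadcast) = 65534

65534


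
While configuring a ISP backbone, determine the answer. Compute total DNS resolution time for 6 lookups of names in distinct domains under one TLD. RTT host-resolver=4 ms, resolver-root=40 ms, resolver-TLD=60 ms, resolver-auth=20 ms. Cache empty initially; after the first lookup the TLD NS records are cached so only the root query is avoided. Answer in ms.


Lookup 1 (cold cache): local + root + TLD + auth = 4 + 40 + 60 + 20 = 124 ms
Lookups 2..6 (TLD NS cached -> skip root; new domain -> still ask TLD and auth): local + TLD + auth = 4 + 60 + 20 = 84 ms each
Remaining 5 lookups: 5 * 84 = 420 ms
Total = 124 + 420 = 544 ms

544


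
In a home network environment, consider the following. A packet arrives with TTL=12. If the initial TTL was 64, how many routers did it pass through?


Given: initial TTL = 64, received TTL = 12
Hops = initial TTL - received TTL
Hops = 64 - 12 = 52

52


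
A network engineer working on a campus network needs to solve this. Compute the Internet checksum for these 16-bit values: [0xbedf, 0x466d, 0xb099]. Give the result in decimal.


Given words: [0xbedf, 0x466d, 0xb099]
Step 1: Sum all words
Raw sum = 48863 + 18029 + 45209 = 112101
Step 2: Fold carry: (46565 + 1) = 46566
One's complement = ~46566 & 0xFFFF = 18969

18969


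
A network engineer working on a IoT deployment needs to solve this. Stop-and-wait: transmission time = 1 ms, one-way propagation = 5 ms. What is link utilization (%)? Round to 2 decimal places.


Given: Ttrans = 1 ms, Tprop = 5 ms
RTT = 2 * Tprop = 2 * 5 = 10 ms
U = Ttrans / (Ttrans + RTT)
U = 1 / (1 + 10)
U = 1 / 11 = 0.090909
U% = 9.09%

9.09


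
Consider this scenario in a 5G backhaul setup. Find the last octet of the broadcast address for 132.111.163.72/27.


Given: IP = 132.111.163.72, prefix = /27
Host bits = 32 - 27 = 5
Network last octet = 72 AND mask = 64
Host part size = 2^5 - 1 = 31
Broadcast last octet = 64 OR 31 = 95

95


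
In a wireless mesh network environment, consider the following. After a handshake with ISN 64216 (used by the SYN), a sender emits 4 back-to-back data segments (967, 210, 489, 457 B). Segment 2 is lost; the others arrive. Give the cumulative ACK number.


SYN uses sequence number 64216; first data byte = ISN + 1 = 64217.
Segment 1: SEQ = 64217, len = 967 B, covers [64217, 65183]
Segment 2: SEQ = 65184, len = 210 B, covers [65184, 65393] [LOST]
Segment 3: SEQ = 65394, len = 489 B, covers [65394, 65882]
Segment 4: SEQ = 65883, len = 457 B, covers [65883, 66339]
In-order data received: bytes [64217, 65183] (segments 1..1).
Segment 2 missing -> gap begins at byte 65184; later segments buffered out of order.
Cumulative ACK = next expected in-order byte = 64217 + 967 = 65184

65184


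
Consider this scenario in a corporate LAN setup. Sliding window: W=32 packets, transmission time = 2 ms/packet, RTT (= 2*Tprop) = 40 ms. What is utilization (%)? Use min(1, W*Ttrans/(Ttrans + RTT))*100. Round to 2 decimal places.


Given: W = 32, Ttrans = 2 ms, RTT = 40 ms (= 2 * Tprop, Tprop = 20 ms)
Cycle time = Ttrans + RTT = 2 + 40 = 42 ms (first packet sent until its ACK returns)
W * Ttrans = 32 * 2 = 64 ms of sending per cycle
W * Ttrans / (Ttrans + RTT) = 64 / 42 = 1.523810
U = min(1, 1.523810) = 1.000000
U% = 100.00%

100.00


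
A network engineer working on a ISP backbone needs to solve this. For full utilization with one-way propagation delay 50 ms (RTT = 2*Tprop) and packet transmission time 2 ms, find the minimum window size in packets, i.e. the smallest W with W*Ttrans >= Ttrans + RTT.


Given: Ttrans = 2 ms, RTT = 100 ms (= 2 * Tprop, Tprop = 50 ms)
Time until first ACK returns = Ttrans + RTT = 2 + 100 = 102 ms
Need W * Ttrans >= Ttrans + RTT  ->  W >= (Ttrans + RTT) / Ttrans
(Ttrans + RTT) / Ttrans = 102 / 2 = 51
W_min = ceil(51) = 51

51


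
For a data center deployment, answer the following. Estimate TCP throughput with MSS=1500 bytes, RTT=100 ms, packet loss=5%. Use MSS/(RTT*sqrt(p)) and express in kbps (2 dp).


Given: MSS = 1500 bytes, RTT = 100 ms, loss = 5%
RTT in seconds = 100 / 1000 = 0.1
Loss rate = 5% = 0.05
sqrt(loss) = sqrt(0.05) = 0.223606797750
Throughput (bytes/s) = 1500 / (0.1 * 0.223606797750) = 67082.0393
Throughput (kbps) = 67082.0393 * 8 / 1000 = 536.656315 -> 536.66 kbps (2 dp)

536.66


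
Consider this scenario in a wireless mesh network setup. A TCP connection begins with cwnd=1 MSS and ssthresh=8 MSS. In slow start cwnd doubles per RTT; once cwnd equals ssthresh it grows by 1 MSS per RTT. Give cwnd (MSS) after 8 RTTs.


RTT 0: cwnd = 1 MSS (initial)
RTT 1: cwnd = 2 MSS (slow start, doubled)
RTT 2: cwnd = 4 MSS (slow start, doubled)
RTT 3: cwnd = 8 MSS (slow start, doubled)
RTT 4: cwnd = 9 MSS (congestion avoidance, +1)
RTT 5: cwnd = 10 MSS (congestion avoidance, +1)
RTT 6: cwnd = 11 MSS (congestion avoidance, +1)
RTT 7: cwnd = 12 MSS (congestion avoidance, +1)
RTT 8: cwnd = 13 MSS (congestion avoidance, +1)

13


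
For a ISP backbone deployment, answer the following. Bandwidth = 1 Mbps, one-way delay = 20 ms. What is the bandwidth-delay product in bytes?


Given: bandwidth = 1 Mbps, delay = 20 ms
BDP in bits = 1 * 10^6 * 20 / 1000
BDP in bits = 20000
BDP in bytes = 20000 / 8 = 2500

2500


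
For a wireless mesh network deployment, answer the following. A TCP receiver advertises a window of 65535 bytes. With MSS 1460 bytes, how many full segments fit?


Given: RWND = 65535 bytes, MSS = 1460 bytes
Full segments = floor(RWND / MSS)
Full segments = floor(65535 / 1460)
Full segments = floor(44.887) = 44

44


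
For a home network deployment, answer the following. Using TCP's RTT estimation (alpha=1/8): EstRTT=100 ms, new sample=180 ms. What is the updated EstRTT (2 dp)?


Given: EstRTT = 100 ms, SampleRTT = 180 ms, alpha = 1/8
New EstRTT = (1 - alpha) * EstRTT + alpha * SampleRTT
(7/8) * 100 = 87.5
(1/8) * 180 = 22.5
New EstRTT = 87.5 + 22.5 = 110 ms -> 110.00 ms (2 dp)

110.00


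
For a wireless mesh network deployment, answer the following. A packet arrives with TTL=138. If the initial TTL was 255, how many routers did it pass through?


Given: initial TTL = 255, received TTL = 138
Hops = initial TTL - received TTL
Hops = 255 - 138 = 117

117


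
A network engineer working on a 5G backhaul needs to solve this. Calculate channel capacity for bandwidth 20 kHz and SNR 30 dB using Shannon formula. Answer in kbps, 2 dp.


Given: B = 20 kHz, SNR = 30 dB
SNR linear = 10^(30/10) = 1000
1 + SNR = 1001
log2(1001) = 9.9672262588
C = 20 * 1000 * 9.9672262588 = 199344.5252 bps
C = 199.344525 kbps -> 199.34 kbps (2 dp)

199.34


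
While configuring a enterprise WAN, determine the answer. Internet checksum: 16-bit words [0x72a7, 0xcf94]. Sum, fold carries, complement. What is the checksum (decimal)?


Given words: [0x72a7, 0xcf94]
Step 1: Sum all words
Raw sum = 29351 + 53140 = 82491
Step 2: Fold carry: (16955 + 1) = 16956
One's complement = ~16956 & 0xFFFF = 48579

48579


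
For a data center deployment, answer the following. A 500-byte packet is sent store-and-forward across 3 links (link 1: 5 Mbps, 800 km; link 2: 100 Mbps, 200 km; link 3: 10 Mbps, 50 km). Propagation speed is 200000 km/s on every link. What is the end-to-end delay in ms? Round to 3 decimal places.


Packet = 500 bytes = 4000 bits. Store-and-forward: sum (t_trans + t_prop) per link.
Link 1: t_trans = 4000/(5*10^6) s = 0.8000 ms; t_prop = 800/200000 s = 4.0000 ms; subtotal = 4.8000 ms
Link 2: t_trans = 4000/(100*10^6) s = 0.0400 ms; t_prop = 200/200000 s = 1.0000 ms; subtotal = 1.0400 ms
Link 3: t_trans = 4000/(10*10^6) s = 0.4000 ms; t_prop = 50/200000 s = 0.2500 ms; subtotal = 0.6500 ms
End-to-end = 4.8000 + 1.0400 + 0.6500 = 6.4900 ms -> 6.490 ms (3 dp)

6.490


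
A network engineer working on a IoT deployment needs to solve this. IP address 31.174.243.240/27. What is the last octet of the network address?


Given: IP = 31.174.243.240, prefix = /27
Subnet mask = 255.255.255.224
Last octet of IP: 240
Last octet of mask: 224
Network last octet = 240 AND 224 = 224

224


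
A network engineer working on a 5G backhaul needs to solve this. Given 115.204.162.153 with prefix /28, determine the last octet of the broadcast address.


Given: IP = 115.204.162.153, prefix = /28
Host bits = 32 - 28 = 4
Network last octet = 153 AND mask = 144
Host part size = 2^4 - 1 = 15
Broadcast last octet = 144 OR 15 = 159

159


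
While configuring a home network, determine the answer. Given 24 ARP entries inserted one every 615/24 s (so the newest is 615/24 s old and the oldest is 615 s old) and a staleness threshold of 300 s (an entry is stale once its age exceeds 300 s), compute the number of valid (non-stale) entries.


Ages are k * 615/24 s for k = 1..24 (spacing = 25.6250 s).
Entry k is valid iff k * 615/24 <= 300 iff k <= 24 * 300 / 615 = 11.7073
n_valid = floor(11.7073) = 11
(n_stale = 24 - 11 = 13)

11


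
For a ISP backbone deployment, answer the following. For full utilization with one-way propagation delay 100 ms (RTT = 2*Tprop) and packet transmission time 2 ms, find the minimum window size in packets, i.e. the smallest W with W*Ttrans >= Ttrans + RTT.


Given: Ttrans = 2 ms, RTT = 200 ms (= 2 * Tprop, Tprop = 100 ms)
Time until first ACK returns = Ttrans + RTT = 2 + 200 = 202 ms
Need W * Ttrans >= Ttrans + RTT  ->  W >= (Ttrans + RTT) / Ttrans
(Ttrans + RTT) / Ttrans = 202 / 2 = 101
W_min = ceil(101) = 101

101


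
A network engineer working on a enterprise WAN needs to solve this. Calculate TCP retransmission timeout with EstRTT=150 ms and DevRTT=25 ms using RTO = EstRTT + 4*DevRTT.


Given: EstRTT = 150 ms, DevRTT = 25 ms
Timeout = EstRTT + 4 * DevRTT
4 * DevRTT = 4 * 25 = 100
Timeout = 150 + 100 = 250 ms

250


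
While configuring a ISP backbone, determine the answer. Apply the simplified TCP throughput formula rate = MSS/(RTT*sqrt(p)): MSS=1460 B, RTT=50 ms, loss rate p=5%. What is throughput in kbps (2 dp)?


Given: MSS = 1460 bytes, RTT = 50 ms, loss = 5%
RTT in seconds = 50 / 1000 = 0.05
Loss rate = 5% = 0.05
sqrt(loss) = sqrt(0.05) = 0.223606797750
Throughput (bytes/s) = 1460 / (0.05 * 0.223606797750) = 130586.3699
Throughput (kbps) = 130586.3699 * 8 / 1000 = 1044.690959 -> 1044.69 kbps (2 dp)

1044.69


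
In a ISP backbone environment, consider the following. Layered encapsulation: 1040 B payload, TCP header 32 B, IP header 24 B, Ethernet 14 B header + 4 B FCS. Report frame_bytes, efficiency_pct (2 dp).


TCP segment = 1040 + 32 = 1072 B
IP packet = 1072 + 24 = 1096 B
Ethernet frame = 1096 + 14 + 4 = 1114 B
Efficiency = app / frame = 1040 / 1114 = 0.933573 = 93.3573% -> 93.36% (2 dp)

1114, 93.36


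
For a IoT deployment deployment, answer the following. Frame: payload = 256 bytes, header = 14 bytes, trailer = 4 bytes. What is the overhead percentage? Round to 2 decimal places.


Given: payload = 256 B, header = 14 B, trailer = 4 B
Overhead bytes = header + trailer = 14 + 4 = 18
Total frame = payload + overhead = 256 + 18 = 274
Overhead % = 18 / 274 * 100 = 6.5693% -> 6.57% (2 dp)

6.57


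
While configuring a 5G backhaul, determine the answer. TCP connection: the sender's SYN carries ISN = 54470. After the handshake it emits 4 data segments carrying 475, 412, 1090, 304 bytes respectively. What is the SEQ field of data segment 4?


The SYN occupies sequence number ISN = 54470, so the first data byte is ISN + 1 = 54471.
SEQ of data segment i = (ISN + 1) + sum of payload sizes of segments 1..i-1.
Segment 1: SEQ = 54471, payload = 475 bytes
Segment 2: SEQ = 54946, payload = 412 bytes
Segment 3: SEQ = 55358, payload = 1090 bytes
Segment 4: SEQ = 56448, payload = 304 bytes
SEQ of segment 4 = 54471 + 475 + 412 + 1090 = 56448

56448


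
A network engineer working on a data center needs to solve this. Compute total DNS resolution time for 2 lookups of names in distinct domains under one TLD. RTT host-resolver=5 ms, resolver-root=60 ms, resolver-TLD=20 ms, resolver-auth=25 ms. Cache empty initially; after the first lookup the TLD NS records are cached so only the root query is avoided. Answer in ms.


Lookup 1 (cold cache): local + root + TLD + auth = 5 + 60 + 20 + 25 = 110 ms
Lookups 2..2 (TLD NS cached -> skip root; new domain -> still ask TLD and auth): local + TLD + auth = 5 + 20 + 25 = 50 ms each
Remaining 1 lookups: 1 * 50 = 50 ms
Total = 110 + 50 = 160 ms

160


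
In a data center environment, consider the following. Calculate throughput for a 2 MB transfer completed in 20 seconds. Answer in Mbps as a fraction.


Given: file = 2 MB, time = 20 s
File in Mb = 2 * 8 = 16 Mb
Throughput = 16 / 20 Mbps
Throughput = 4/5 Mbps

4/5


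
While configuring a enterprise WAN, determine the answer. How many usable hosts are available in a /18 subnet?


Given: subnet mask /18
Host bits = 32 - 18 = 14
Total addresses = 2^14 = 16384
Usable hosts = 16384 - 2 (network + broadcast) = 16382

16382


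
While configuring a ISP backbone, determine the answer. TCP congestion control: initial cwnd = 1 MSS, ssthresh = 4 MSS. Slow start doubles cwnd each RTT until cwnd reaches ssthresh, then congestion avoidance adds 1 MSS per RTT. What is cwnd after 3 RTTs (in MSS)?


RTT 0: cwnd = 1 MSS (initial)
RTT 1: cwnd = 2 MSS (slow start, doubled)
RTT 2: cwnd = 4 MSS (slow start, doubled)
RTT 3: cwnd = 5 MSS (congestion avoidance, +1)

5


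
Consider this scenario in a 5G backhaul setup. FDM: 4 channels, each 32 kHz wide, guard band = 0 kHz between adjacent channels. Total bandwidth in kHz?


Given: 4 channels, 32 kHz each, guard = 0 kHz
Channel bandwidth = 4 * 32 = 128 kHz
Guard bands = 3 gaps * 0 kHz = 0 kHz
Total = 128 + 0 = 128 kHz

128


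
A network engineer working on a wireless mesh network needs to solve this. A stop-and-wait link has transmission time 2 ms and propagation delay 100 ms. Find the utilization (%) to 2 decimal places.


Given: Ttrans = 2 ms, Tprop = 100 ms
RTT = 2 * Tprop = 2 * 100 = 200 ms
U = Ttrans / (Ttrans + RTT)
U = 2 / (2 + 200)
U = 2 / 202 = 0.009901
U% = 0.99%

0.99


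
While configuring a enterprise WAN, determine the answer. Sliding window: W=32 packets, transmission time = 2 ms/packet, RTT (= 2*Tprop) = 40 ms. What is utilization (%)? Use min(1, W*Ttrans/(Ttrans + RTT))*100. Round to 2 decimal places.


Given: W = 32, Ttrans = 2 ms, RTT = 40 ms (= 2 * Tprop, Tprop = 20 ms)
Cycle time = Ttrans + RTT = 2 + 40 = 42 ms (first packet sent until its ACK returns)
W * Ttrans = 32 * 2 = 64 ms of sending per cycle
W * Ttrans / (Ttrans + RTT) = 64 / 42 = 1.523810
U = min(1, 1.523810) = 1.000000
U% = 100.00%

100.00


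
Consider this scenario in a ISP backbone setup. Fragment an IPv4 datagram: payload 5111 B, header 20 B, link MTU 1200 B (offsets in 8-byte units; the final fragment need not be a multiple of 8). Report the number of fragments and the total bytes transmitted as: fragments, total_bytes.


Max data per non-final fragment = floor((MTU - header)/8)*8 = floor((1200 - 20)/8)*8 = floor(1180/8)*8 = 1176 B
Final fragment needs no 8-byte alignment: it can carry up to MTU - header = 1180 B
Non-final fragments needed = ceil((payload - 1180) / 1176) = ceil(3931/1176) = ceil(3.3427) = 4
Number of fragments = 4 + 1 = 5
Fragment sizes (data): 4 * 1176 B + 407 B (last, 407 <= 1180 OK)
Total bytes sent = payload + n_frags * header = 5111 + 5*20 = 5111 + 100 = 5211 B

5, 5211


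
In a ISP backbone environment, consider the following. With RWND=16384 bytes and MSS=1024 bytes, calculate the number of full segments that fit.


Given: RWND = 16384 bytes, MSS = 1024 bytes
Full segments = floor(RWND / MSS)
Full segments = floor(16384 / 1024)
Full segments = floor(16.0) = 16

16


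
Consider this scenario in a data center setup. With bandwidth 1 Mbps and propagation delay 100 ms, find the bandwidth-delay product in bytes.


Given: bandwidth = 1 Mbps, delay = 100 ms
BDP in bits = 1 * 10^6 * 100 / 1000
BDP in bits = 100000
BDP in bytes = 100000 / 8 = 12500

12500


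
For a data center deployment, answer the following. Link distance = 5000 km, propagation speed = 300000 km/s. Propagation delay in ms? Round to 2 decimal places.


Given: distance = 5000 km, speed = 300000 km/s
Delay = distance / speed = 5000 / 300000 seconds
Delay in ms = 5000 * 1000 / 300000
Delay = 16.6667 ms
Rounded to 2 dp = 16.67 ms

16.67


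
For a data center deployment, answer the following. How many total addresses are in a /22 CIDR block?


Given: CIDR prefix /22
Host bits = 32 - 22 = 10
Total addresses = 2^10 = 1024

1024


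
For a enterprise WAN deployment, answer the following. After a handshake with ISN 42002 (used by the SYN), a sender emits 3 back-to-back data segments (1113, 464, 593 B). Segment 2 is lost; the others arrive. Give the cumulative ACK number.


SYN uses sequence number 42002; first data byte = ISN + 1 = 42003.
Segment 1: SEQ = 42003, len = 1113 B, covers [42003, 43115]
Segment 2: SEQ = 43116, len = 464 B, covers [43116, 43579] [LOST]
Segment 3: SEQ = 43580, len = 593 B, covers [43580, 44172]
In-order data received: bytes [42003, 43115] (segments 1..1).
Segment 2 missing -> gap begins at byte 43116; later segments buffered out of order.
Cumulative ACK = next expected in-order byte = 42003 + 1113 = 43116

43116


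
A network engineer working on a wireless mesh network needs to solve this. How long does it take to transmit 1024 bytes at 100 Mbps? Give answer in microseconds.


Given: packet = 1024 bytes, bandwidth = 100 Mbps
Packet in bits = 1024 * 8 = 8192 bits
Bandwidth = 100 * 10^6 = 100000000 bps
Time = 8192 / 100000000 seconds
Time in us = 8192 * 10^6 / 100000000 = 81.92

81.92


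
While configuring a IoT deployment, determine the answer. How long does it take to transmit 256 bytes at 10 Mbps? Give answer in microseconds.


Given: packet = 256 bytes, bandwidth = 10 Mbps
Packet in bits = 256 * 8 = 2048 bits
Bandwidth = 10 * 10^6 = 10000000 bps
Time = 2048 / 10000000 seconds
Time in us = 2048 * 10^6 / 10000000 = 204.8

204.8


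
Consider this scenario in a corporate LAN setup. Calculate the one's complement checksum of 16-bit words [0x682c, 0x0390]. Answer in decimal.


Given words: [0x682c, 0x0390]
Step 1: Sum all words
Raw sum = 26668 + 912 = 27580
One's complement = ~27580 & 0xFFFF = 37955

37955


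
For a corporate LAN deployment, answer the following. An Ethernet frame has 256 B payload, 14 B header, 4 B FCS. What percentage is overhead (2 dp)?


Given: payload = 256 B, header = 14 B, trailer = 4 B
Overhead bytes = header + trailer = 14 + 4 = 18
Total frame = payload + overhead = 256 + 18 = 274
Overhead % = 18 / 274 * 100 = 6.5693% -> 6.57% (2 dp)

6.57


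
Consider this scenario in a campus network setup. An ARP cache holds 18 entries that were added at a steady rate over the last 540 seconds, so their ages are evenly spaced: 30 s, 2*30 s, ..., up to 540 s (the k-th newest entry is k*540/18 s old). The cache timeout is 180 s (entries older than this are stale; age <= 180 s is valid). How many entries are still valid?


Ages are k * 540/18 s for k = 1..18 (spacing = 30.0000 s).
Entry k is valid iff k * 540/18 <= 180 iff k <= 18 * 180 / 540 = 6.0000
n_valid = floor(6.0000) = 6
(n_stale = 18 - 6 = 12)

6


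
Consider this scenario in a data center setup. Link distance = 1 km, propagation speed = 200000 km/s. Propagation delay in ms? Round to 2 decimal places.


Given: distance = 1 km, speed = 200000 km/s
Delay = distance / speed = 1 / 200000 seconds
Delay in ms = 1 * 1000 / 200000
Delay = 0.0050 ms
Rounded to 2 dp = 0.01 ms

0.01
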